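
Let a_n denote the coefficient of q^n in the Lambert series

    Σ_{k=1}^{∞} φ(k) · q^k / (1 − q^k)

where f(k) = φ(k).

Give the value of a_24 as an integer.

d|24:{24,12,8,6,4,3,2,1}  Σφ=8+4+4+2+2+2+1+1=24

a_24 = 24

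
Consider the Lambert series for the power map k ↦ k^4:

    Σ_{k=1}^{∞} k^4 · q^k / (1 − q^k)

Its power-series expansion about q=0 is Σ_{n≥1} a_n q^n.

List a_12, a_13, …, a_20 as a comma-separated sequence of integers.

q^12  k|12↦f(k): 1:1 2:16 3:81 4:256 6:1296 12:20736  a_12=22386
d|13:{13,1}  Σf=28561+1=28562
q^14  k|14↦f(k): 1:1 2:16 7:2401 14:38416  a_14=40834
n=15: 15·1 5·3 3·5 1·15  f→[50625+625+81+1]=51332
q^16  k|16↦f(k): 16:65536 8:4096 4:256 2:16 1:1  a_16=69905
d|17:{1,17}  Σf=1+83521=83522
q^18  k|18↦f(k): 18:104976 9:6561 6:1296 3:81 2:16 1:1  a_18=112931
q^19  k|19↦f(k): 1:1 19:130321  a_19=130322
q^20  k|20↦f(k): 20:160000 10:10000 5:625 4:256 2:16 1:1  a_20=170898

22386, 28562, 40834, 51332, 69905, 83522, 112931, 130322, 170898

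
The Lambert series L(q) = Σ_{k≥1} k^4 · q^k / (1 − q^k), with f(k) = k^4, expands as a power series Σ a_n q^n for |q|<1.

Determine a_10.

a_10 = 10642

q^10  k|10↦f(k): 10:10000 5:625 2:16 1:1  a_10=10642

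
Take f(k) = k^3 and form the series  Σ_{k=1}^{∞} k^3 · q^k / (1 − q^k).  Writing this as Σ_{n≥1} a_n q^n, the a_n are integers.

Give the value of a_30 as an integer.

a_30 = 31752

[q^30] f(30)=27000,f(15)=3375,f(10)=1000,f(6)=216,f(5)=125,f(3)=27,f(2)=8,f(1)=1 ⇒ 31752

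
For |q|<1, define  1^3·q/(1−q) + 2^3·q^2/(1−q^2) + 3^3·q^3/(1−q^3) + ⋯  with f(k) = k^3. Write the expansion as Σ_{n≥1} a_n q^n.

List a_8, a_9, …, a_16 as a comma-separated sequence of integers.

585, 757, 1134, 1332, 2044, 2198, 3096, 3528, 4681

n=8: 1·8 2·4 4·2 8·1  f→[1+8+64+512]=585
q^9  k|9↦f(k): 1:1 3:27 9:729  a_9=757
[q^10] f(10)=1000,f(5)=125,f(2)=8,f(1)=1 ⇒ 1134
q^11  k|11↦f(k): 1:1 11:1331  a_11=1332
d|12:{1,2,3,4,6,12}  Σf=1+8+27+64+216+1728=2044
d|13:{13,1}  Σf=2197+1=2198
[q^14] f(1)=1,f(2)=8,f(7)=343,f(14)=2744 ⇒ 3096
[q^15] f(1)=1,f(3)=27,f(5)=125,f(15)=3375 ⇒ 3528
q^16  k|16↦f(k): 1:1 2:8 4:64 8:512 16:4096  a_16=4681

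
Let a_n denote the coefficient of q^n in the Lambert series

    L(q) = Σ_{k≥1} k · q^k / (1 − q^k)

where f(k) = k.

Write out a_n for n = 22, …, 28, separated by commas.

36, 24, 60, 31, 42, 40, 56

d|22:{22,11,2,1}  Σf=22+11+2+1=36
n=23: 1·23 23·1  f→[1+23]=24
d|24:{24,12,8,6,4,3,2,1}  Σf=24+12+8+6+4+3+2+1=60
q^25  k|25↦f(k): 1:1 5:5 25:25  a_25=31
[q^26] f(26)=26,f(13)=13,f(2)=2,f(1)=1 ⇒ 42
d|27:{27,9,3,1}  Σf=27+9+3+1=40
d|28:{1,2,4,7,14,28}  Σf=1+2+4+7+14+28=56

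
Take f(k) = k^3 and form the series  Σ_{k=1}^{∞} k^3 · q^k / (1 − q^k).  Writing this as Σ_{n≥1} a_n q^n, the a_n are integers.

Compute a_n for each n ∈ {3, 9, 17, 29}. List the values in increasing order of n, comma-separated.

28, 757, 4914, 24390

n=3: 1·3 3·1  f→[1+27]=28
[q^9] f(9)=729,f(3)=27,f(1)=1 ⇒ 757
[q^17] f(1)=1,f(17)=4913 ⇒ 4914
n=29: 29·1 1·29  f→[24389+1]=24390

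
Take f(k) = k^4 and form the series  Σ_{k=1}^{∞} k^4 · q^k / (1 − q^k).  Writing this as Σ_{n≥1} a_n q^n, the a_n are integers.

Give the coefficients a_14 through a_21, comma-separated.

d|14:{14,7,2,1}  Σf=38416+2401+16+1=40834
q^15  k|15↦f(k): 15:50625 5:625 3:81 1:1  a_15=51332
[q^16] f(16)=65536,f(8)=4096,f(4)=256,f(2)=16,f(1)=1 ⇒ 69905
q^17  k|17↦f(k): 1:1 17:83521  a_17=83522
n=18: 1·18 2·9 3·6 6·3 9·2 18·1  f→[1+16+81+1296+6561+104976]=112931
q^19  k|19↦f(k): 19:130321 1:1  a_19=130322
n=20: 20·1 10·2 5·4 4·5 2·10 1·20  f→[160000+10000+625+256+16+1]=170898
d|21:{1,3,7,21}  Σf=1+81+2401+194481=196964

40834, 51332, 69905, 83522, 112931, 130322, 170898, 196964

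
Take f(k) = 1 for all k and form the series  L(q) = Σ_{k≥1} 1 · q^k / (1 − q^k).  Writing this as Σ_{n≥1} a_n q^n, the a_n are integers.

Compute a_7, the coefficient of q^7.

a_7 = 2

q^7  k|7↦f(k): 7:1 1:1  a_7=2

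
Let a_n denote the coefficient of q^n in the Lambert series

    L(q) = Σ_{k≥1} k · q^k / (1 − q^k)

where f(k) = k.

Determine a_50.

a_50 = 93

d|50:{50,25,10,5,2,1}  Σf=50+25+10+5+2+1=93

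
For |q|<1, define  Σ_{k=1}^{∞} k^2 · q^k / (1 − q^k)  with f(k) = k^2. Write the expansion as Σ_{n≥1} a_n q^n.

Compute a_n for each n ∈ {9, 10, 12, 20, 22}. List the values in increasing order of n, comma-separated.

n=9: 1·9 3·3 9·1  f→[1+9+81]=91
[q^10] f(10)=100,f(5)=25,f(2)=4,f(1)=1 ⇒ 130
q^12  k|12↦f(k): 12:144 6:36 4:16 3:9 2:4 1:1  a_12=210
n=20: 20·1 10·2 5·4 4·5 2·10 1·20  f→[400+100+25+16+4+1]=546
d|22:{22,11,2,1}  Σf=484+121+4+1=610

91, 130, 210, 546, 610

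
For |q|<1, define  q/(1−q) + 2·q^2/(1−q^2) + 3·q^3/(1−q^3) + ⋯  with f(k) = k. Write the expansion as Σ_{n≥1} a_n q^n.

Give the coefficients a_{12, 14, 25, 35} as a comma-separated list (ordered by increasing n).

28, 24, 31, 48

[q^12] f(1)=1,f(2)=2,f(3)=3,f(4)=4,f(6)=6,f(12)=12 ⇒ 28
d|14:{1,2,7,14}  Σf=1+2+7+14=24
n=25: 25·1 5·5 1·25  f→[25+5+1]=31
d|35:{35,7,5,1}  Σf=35+7+5+1=48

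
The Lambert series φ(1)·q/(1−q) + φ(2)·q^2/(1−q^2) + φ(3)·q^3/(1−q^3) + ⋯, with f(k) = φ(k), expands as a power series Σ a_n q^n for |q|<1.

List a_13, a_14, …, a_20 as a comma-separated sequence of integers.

n=13: 1·13 13·1  φ→[1+12]=13
n=14: 1·14 2·7 7·2 14·1  φ→[1+1+6+6]=14
d|15:{1,3,5,15}  Σφ=1+2+4+8=15
n=16: 1·16 2·8 4·4 8·2 16·1  φ→[1+1+2+4+8]=16
[q^17] φ(17)=16,φ(1)=1 ⇒ 17
n=18: 1·18 2·9 3·6 6·3 9·2 18·1  φ→[1+1+2+2+6+6]=18
d|19:{1,19}  Σφ=1+18=19
d|20:{20,10,5,4,2,1}  Σφ=8+4+4+2+1+1=20

13, 14, 15, 16, 17, 18, 19, 20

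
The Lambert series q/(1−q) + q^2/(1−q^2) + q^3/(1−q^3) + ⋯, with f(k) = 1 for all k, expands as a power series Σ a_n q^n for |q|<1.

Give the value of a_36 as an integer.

a_36 = 9

d|36:{36,18,12,9,6,4,3,2,1}  Σf=1+1+1+1+1+1+1+1+1=9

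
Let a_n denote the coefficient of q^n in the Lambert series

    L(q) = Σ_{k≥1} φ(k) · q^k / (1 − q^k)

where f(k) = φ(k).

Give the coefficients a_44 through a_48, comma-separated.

n=44: 44·1 22·2 11·4 4·11 2·22 1·44  φ→[20+10+10+2+1+1]=44
n=45: 45·1 15·3 9·5 5·9 3·15 1·45  φ→[24+8+6+4+2+1]=45
d|46:{1,2,23,46}  Σφ=1+1+22+22=46
q^47  k|47↦φ(k): 47:46 1:1  a_47=47
[q^48] φ(48)=16,φ(24)=8,φ(16)=8,φ(12)=4,φ(8)=4,φ(6)=2,φ(4)=2,φ(3)=2,φ(2)=1,φ(1)=1 ⇒ 48

44, 45, 46, 47, 48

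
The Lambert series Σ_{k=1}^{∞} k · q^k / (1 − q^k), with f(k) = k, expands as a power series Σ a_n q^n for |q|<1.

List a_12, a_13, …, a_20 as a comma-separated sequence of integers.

28, 14, 24, 24, 31, 18, 39, 20, 42

n=12: 1·12 2·6 3·4 4·3 6·2 12·1  f→[1+2+3+4+6+12]=28
q^13  k|13↦f(k): 1:1 13:13  a_13=14
n=14: 1·14 2·7 7·2 14·1  f→[1+2+7+14]=24
n=15: 1·15 3·5 5·3 15·1  f→[1+3+5+15]=24
q^16  k|16↦f(k): 16:16 8:8 4:4 2:2 1:1  a_16=31
q^17  k|17↦f(k): 17:17 1:1  a_17=18
[q^18] f(1)=1,f(2)=2,f(3)=3,f(6)=6,f(9)=9,f(18)=18 ⇒ 39
q^19  k|19↦f(k): 19:19 1:1  a_19=20
d|20:{1,2,4,5,10,20}  Σf=1+2+4+5+10+20=42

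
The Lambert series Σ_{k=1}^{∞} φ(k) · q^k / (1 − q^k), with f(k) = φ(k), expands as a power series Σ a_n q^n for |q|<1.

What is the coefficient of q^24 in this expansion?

q^24  k|24↦φ(k): 1:1 2:1 3:2 4:2 6:2 8:4 12:4 24:8  a_24=24

a_24 = 24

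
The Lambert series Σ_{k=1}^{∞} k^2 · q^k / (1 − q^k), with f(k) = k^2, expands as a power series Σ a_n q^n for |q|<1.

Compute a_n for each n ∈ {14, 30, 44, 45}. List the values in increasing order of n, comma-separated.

q^14  k|14↦f(k): 1:1 2:4 7:49 14:196  a_14=250
q^30  k|30↦f(k): 1:1 2:4 3:9 5:25 6:36 10:100 15:225 30:900  a_30=1300
d|44:{44,22,11,4,2,1}  Σf=1936+484+121+16+4+1=2562
n=45: 1·45 3·15 5·9 9·5 15·3 45·1  f→[1+9+25+81+225+2025]=2366

250, 1300, 2562, 2366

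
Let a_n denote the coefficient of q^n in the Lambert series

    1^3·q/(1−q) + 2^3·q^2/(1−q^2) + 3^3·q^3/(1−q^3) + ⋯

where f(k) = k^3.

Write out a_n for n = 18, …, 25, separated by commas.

d|18:{1,2,3,6,9,18}  Σf=1+8+27+216+729+5832=6813
[q^19] f(19)=6859,f(1)=1 ⇒ 6860
n=20: 20·1 10·2 5·4 4·5 2·10 1·20  f→[8000+1000+125+64+8+1]=9198
[q^21] f(21)=9261,f(7)=343,f(3)=27,f(1)=1 ⇒ 9632
q^22  k|22↦f(k): 22:10648 11:1331 2:8 1:1  a_22=11988
d|23:{23,1}  Σf=12167+1=12168
q^24  k|24↦f(k): 1:1 2:8 3:27 4:64 6:216 8:512 12:1728 24:13824  a_24=16380
d|25:{1,5,25}  Σf=1+125+15625=15751

6813, 6860, 9198, 9632, 11988, 12168, 16380, 15751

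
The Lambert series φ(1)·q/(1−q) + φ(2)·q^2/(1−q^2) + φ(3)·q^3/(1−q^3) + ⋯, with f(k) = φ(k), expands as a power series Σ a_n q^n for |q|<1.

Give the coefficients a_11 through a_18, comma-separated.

q^11  k|11↦φ(k): 1:1 11:10  a_11=11
d|12:{12,6,4,3,2,1}  Σφ=4+2+2+2+1+1=12
q^13  k|13↦φ(k): 13:12 1:1  a_13=13
q^14  k|14↦φ(k): 14:6 7:6 2:1 1:1  a_14=14
d|15:{1,3,5,15}  Σφ=1+2+4+8=15
q^16  k|16↦φ(k): 16:8 8:4 4:2 2:1 1:1  a_16=16
[q^17] φ(1)=1,φ(17)=16 ⇒ 17
q^18  k|18↦φ(k): 18:6 9:6 6:2 3:2 2:1 1:1  a_18=18

11, 12, 13, 14, 15, 16, 17, 18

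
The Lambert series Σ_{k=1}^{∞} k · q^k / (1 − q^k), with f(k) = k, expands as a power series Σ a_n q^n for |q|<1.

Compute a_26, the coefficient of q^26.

a_26 = 42

q^26  k|26↦f(k): 1:1 2:2 13:13 26:26  a_26=42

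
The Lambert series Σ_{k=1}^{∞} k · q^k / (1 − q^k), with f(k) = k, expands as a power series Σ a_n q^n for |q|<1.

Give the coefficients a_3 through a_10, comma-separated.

[q^3] f(3)=3,f(1)=1 ⇒ 4
[q^4] f(4)=4,f(2)=2,f(1)=1 ⇒ 7
q^5  k|5↦f(k): 5:5 1:1  a_5=6
[q^6] f(1)=1,f(2)=2,f(3)=3,f(6)=6 ⇒ 12
d|7:{1,7}  Σf=1+7=8
q^8  k|8↦f(k): 1:1 2:2 4:4 8:8  a_8=15
q^9  k|9↦f(k): 9:9 3:3 1:1  a_9=13
q^10  k|10↦f(k): 1:1 2:2 5:5 10:10  a_10=18

4, 7, 6, 12, 8, 15, 13, 18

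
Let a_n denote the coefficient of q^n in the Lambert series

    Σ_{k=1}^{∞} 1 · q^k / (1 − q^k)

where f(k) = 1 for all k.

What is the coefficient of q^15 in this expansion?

a_15 = 4

q^15  k|15↦f(k): 15:1 5:1 3:1 1:1  a_15=4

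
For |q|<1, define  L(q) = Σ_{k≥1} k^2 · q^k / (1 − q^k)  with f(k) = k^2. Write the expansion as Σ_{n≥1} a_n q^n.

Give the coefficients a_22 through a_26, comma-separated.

n=22: 22·1 11·2 2·11 1·22  f→[484+121+4+1]=610
q^23  k|23↦f(k): 1:1 23:529  a_23=530
[q^24] f(1)=1,f(2)=4,f(3)=9,f(4)=16,f(6)=36,f(8)=64,f(12)=144,f(24)=576 ⇒ 850
[q^25] f(25)=625,f(5)=25,f(1)=1 ⇒ 651
n=26: 1·26 2·13 13·2 26·1  f→[1+4+169+676]=850

610, 530, 850, 651, 850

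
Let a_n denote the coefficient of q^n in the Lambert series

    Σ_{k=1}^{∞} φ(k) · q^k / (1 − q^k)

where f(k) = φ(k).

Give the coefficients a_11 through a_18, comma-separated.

q^11  k|11↦φ(k): 11:10 1:1  a_11=11
n=12: 1·12 2·6 3·4 4·3 6·2 12·1  φ→[1+1+2+2+2+4]=12
q^13  k|13↦φ(k): 13:12 1:1  a_13=13
d|14:{14,7,2,1}  Σφ=6+6+1+1=14
[q^15] φ(1)=1,φ(3)=2,φ(5)=4,φ(15)=8 ⇒ 15
n=16: 16·1 8·2 4·4 2·8 1·16  φ→[8+4+2+1+1]=16
n=17: 1·17 17·1  φ→[1+16]=17
[q^18] φ(18)=6,φ(9)=6,φ(6)=2,φ(3)=2,φ(2)=1,φ(1)=1 ⇒ 18

11, 12, 13, 14, 15, 16, 17, 18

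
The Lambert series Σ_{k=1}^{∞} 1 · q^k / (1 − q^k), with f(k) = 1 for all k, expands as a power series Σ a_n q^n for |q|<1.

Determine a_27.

n=27: 1·27 3·9 9·3 27·1  f→[1+1+1+1]=4

a_27 = 4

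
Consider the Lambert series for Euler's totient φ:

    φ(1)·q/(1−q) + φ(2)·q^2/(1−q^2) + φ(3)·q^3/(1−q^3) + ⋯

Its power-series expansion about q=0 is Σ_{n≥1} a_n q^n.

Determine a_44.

[q^44] φ(44)=20,φ(22)=10,φ(11)=10,φ(4)=2,φ(2)=1,φ(1)=1 ⇒ 44

a_44 = 44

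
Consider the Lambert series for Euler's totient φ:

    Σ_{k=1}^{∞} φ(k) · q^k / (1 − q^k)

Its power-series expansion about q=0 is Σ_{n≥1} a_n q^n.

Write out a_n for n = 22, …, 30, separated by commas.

n=22: 1·22 2·11 11·2 22·1  φ→[1+1+10+10]=22
q^23  k|23↦φ(k): 23:22 1:1  a_23=23
[q^24] φ(1)=1,φ(2)=1,φ(3)=2,φ(4)=2,φ(6)=2,φ(8)=4,φ(12)=4,φ(24)=8 ⇒ 24
[q^25] φ(1)=1,φ(5)=4,φ(25)=20 ⇒ 25
n=26: 26·1 13·2 2·13 1·26  φ→[12+12+1+1]=26
[q^27] φ(1)=1,φ(3)=2,φ(9)=6,φ(27)=18 ⇒ 27
n=28: 1·28 2·14 4·7 7·4 14·2 28·1  φ→[1+1+2+6+6+12]=28
n=29: 1·29 29·1  φ→[1+28]=29
q^30  k|30↦φ(k): 1:1 2:1 3:2 5:4 6:2 10:4 15:8 30:8  a_30=30

22, 23, 24, 25, 26, 27, 28, 29, 30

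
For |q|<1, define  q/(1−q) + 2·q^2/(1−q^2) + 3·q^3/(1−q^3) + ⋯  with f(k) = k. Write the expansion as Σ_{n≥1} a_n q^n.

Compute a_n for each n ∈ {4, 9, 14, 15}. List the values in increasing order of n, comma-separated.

[q^4] f(1)=1,f(2)=2,f(4)=4 ⇒ 7
d|9:{1,3,9}  Σf=1+3+9=13
n=14: 1·14 2·7 7·2 14·1  f→[1+2+7+14]=24
d|15:{1,3,5,15}  Σf=1+3+5+15=24

7, 13, 24, 24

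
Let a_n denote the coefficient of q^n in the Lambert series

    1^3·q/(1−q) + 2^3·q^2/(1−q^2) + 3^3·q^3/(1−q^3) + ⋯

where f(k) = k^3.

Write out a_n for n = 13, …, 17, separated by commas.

2198, 3096, 3528, 4681, 4914

n=13: 1·13 13·1  f→[1+2197]=2198
d|14:{1,2,7,14}  Σf=1+8+343+2744=3096
q^15  k|15↦f(k): 15:3375 5:125 3:27 1:1  a_15=3528
n=16: 16·1 8·2 4·4 2·8 1·16  f→[4096+512+64+8+1]=4681
n=17: 1·17 17·1  f→[1+4913]=4914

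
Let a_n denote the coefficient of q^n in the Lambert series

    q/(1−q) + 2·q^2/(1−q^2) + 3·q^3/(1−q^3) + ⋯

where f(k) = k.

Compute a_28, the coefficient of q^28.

a_28 = 56

d|28:{1,2,4,7,14,28}  Σf=1+2+4+7+14+28=56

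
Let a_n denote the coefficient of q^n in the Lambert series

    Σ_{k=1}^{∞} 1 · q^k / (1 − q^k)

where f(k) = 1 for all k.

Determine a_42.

[q^42] f(42)=1,f(21)=1,f(14)=1,f(7)=1,f(6)=1,f(3)=1,f(2)=1,f(1)=1 ⇒ 8

a_42 = 8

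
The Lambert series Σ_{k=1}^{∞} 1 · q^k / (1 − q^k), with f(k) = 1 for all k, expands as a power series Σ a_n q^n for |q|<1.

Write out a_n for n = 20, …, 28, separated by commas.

d|20:{20,10,5,4,2,1}  Σf=1+1+1+1+1+1=6
d|21:{21,7,3,1}  Σf=1+1+1+1=4
[q^22] f(1)=1,f(2)=1,f(11)=1,f(22)=1 ⇒ 4
d|23:{1,23}  Σf=1+1=2
q^24  k|24↦f(k): 1:1 2:1 3:1 4:1 6:1 8:1 12:1 24:1  a_24=8
d|25:{25,5,1}  Σf=1+1+1=3
d|26:{26,13,2,1}  Σf=1+1+1+1=4
n=27: 27·1 9·3 3·9 1·27  f→[1+1+1+1]=4
n=28: 28·1 14·2 7·4 4·7 2·14 1·28  f→[1+1+1+1+1+1]=6

6, 4, 4, 2, 8, 3, 4, 4, 6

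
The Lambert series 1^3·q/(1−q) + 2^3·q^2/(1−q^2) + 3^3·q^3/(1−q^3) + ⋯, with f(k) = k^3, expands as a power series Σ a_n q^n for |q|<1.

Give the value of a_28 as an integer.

n=28: 1·28 2·14 4·7 7·4 14·2 28·1  f→[1+8+64+343+2744+21952]=25112

a_28 = 25112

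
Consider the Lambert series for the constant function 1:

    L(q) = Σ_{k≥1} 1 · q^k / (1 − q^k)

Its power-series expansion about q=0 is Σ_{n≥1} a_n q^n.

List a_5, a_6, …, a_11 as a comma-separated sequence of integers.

[q^5] f(5)=1,f(1)=1 ⇒ 2
q^6  k|6↦f(k): 1:1 2:1 3:1 6:1  a_6=4
q^7  k|7↦f(k): 7:1 1:1  a_7=2
[q^8] f(1)=1,f(2)=1,f(4)=1,f(8)=1 ⇒ 4
[q^9] f(9)=1,f(3)=1,f(1)=1 ⇒ 3
q^10  k|10↦f(k): 1:1 2:1 5:1 10:1  a_10=4
d|11:{1,11}  Σf=1+1=2

2, 4, 2, 4, 3, 4, 2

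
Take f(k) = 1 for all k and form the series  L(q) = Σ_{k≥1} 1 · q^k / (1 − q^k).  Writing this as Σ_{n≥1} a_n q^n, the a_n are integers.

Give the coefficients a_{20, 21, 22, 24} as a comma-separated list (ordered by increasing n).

6, 4, 4, 8

q^20  k|20↦f(k): 20:1 10:1 5:1 4:1 2:1 1:1  a_20=6
q^21  k|21↦f(k): 21:1 7:1 3:1 1:1  a_21=4
[q^22] f(1)=1,f(2)=1,f(11)=1,f(22)=1 ⇒ 4
n=24: 24·1 12·2 8·3 6·4 4·6 3·8 2·12 1·24  f→[1+1+1+1+1+1+1+1]=8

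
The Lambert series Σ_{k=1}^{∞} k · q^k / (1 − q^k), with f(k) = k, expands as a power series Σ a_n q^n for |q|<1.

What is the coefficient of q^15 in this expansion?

q^15  k|15↦f(k): 1:1 3:3 5:5 15:15  a_15=24

a_15 = 24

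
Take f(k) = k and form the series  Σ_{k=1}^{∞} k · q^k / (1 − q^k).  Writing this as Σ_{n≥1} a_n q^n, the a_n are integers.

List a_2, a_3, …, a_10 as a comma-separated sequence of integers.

[q^2] f(1)=1,f(2)=2 ⇒ 3
[q^3] f(3)=3,f(1)=1 ⇒ 4
n=4: 1·4 2·2 4·1  f→[1+2+4]=7
q^5  k|5↦f(k): 5:5 1:1  a_5=6
q^6  k|6↦f(k): 6:6 3:3 2:2 1:1  a_6=12
q^7  k|7↦f(k): 7:7 1:1  a_7=8
q^8  k|8↦f(k): 8:8 4:4 2:2 1:1  a_8=15
n=9: 1·9 3·3 9·1  f→[1+3+9]=13
q^10  k|10↦f(k): 1:1 2:2 5:5 10:10  a_10=18

3, 4, 7, 6, 12, 8, 15, 13, 18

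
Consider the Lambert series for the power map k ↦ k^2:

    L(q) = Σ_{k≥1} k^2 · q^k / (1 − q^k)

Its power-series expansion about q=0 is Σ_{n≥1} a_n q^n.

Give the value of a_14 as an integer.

a_14 = 250

d|14:{1,2,7,14}  Σf=1+4+49+196=250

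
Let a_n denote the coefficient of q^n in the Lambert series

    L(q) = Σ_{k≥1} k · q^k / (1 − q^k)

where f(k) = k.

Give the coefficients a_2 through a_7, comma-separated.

d|2:{2,1}  Σf=2+1=3
d|3:{3,1}  Σf=3+1=4
d|4:{4,2,1}  Σf=4+2+1=7
d|5:{1,5}  Σf=1+5=6
[q^6] f(6)=6,f(3)=3,f(2)=2,f(1)=1 ⇒ 12
d|7:{1,7}  Σf=1+7=8

3, 4, 7, 6, 12, 8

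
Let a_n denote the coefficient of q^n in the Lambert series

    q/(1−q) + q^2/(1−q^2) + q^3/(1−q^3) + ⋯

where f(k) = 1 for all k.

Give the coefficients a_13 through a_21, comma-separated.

q^13  k|13↦f(k): 1:1 13:1  a_13=2
n=14: 14·1 7·2 2·7 1·14  f→[1+1+1+1]=4
d|15:{15,5,3,1}  Σf=1+1+1+1=4
n=16: 16·1 8·2 4·4 2·8 1·16  f→[1+1+1+1+1]=5
q^17  k|17↦f(k): 1:1 17:1  a_17=2
[q^18] f(1)=1,f(2)=1,f(3)=1,f(6)=1,f(9)=1,f(18)=1 ⇒ 6
q^19  k|19↦f(k): 1:1 19:1  a_19=2
q^20  k|20↦f(k): 20:1 10:1 5:1 4:1 2:1 1:1  a_20=6
d|21:{21,7,3,1}  Σf=1+1+1+1=4

2, 4, 4, 5, 2, 6, 2, 6, 4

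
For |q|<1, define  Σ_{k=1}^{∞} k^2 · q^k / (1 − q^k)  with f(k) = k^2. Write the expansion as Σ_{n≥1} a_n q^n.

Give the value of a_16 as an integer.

n=16: 1·16 2·8 4·4 8·2 16·1  f→[1+4+16+64+256]=341

a_16 = 341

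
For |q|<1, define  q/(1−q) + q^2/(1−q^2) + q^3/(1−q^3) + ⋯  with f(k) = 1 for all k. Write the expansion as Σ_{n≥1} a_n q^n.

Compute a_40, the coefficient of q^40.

a_40 = 8

[q^40] f(1)=1,f(2)=1,f(4)=1,f(5)=1,f(8)=1,f(10)=1,f(20)=1,f(40)=1 ⇒ 8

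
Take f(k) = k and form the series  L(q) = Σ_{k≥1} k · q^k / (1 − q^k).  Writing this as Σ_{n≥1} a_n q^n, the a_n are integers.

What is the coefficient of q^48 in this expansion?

a_48 = 124

n=48: 1·48 2·24 3·16 4·12 6·8 8·6 12·4 16·3 24·2 48·1  f→[1+2+3+4+6+8+12+16+24+48]=124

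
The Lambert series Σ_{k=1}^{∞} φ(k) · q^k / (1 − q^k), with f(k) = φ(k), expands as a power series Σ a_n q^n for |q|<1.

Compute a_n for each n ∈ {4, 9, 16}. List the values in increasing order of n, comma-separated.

q^4  k|4↦φ(k): 1:1 2:1 4:2  a_4=4
[q^9] φ(1)=1,φ(3)=2,φ(9)=6 ⇒ 9
[q^16] φ(1)=1,φ(2)=1,φ(4)=2,φ(8)=4,φ(16)=8 ⇒ 16

4, 9, 16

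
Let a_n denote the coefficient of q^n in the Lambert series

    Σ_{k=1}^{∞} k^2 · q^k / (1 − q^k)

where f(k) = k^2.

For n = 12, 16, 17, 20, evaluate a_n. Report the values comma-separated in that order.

210, 341, 290, 546

n=12: 12·1 6·2 4·3 3·4 2·6 1·12  f→[144+36+16+9+4+1]=210
[q^16] f(1)=1,f(2)=4,f(4)=16,f(8)=64,f(16)=256 ⇒ 341
n=17: 1·17 17·1  f→[1+289]=290
q^20  k|20↦f(k): 1:1 2:4 4:16 5:25 10:100 20:400  a_20=546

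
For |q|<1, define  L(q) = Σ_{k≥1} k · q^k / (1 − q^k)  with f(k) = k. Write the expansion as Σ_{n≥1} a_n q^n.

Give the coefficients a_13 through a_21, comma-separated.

14, 24, 24, 31, 18, 39, 20, 42, 32

[q^13] f(13)=13,f(1)=1 ⇒ 14
q^14  k|14↦f(k): 14:14 7:7 2:2 1:1  a_14=24
q^15  k|15↦f(k): 1:1 3:3 5:5 15:15  a_15=24
n=16: 16·1 8·2 4·4 2·8 1·16  f→[16+8+4+2+1]=31
d|17:{1,17}  Σf=1+17=18
n=18: 1·18 2·9 3·6 6·3 9·2 18·1  f→[1+2+3+6+9+18]=39
n=19: 19·1 1·19  f→[19+1]=20
q^20  k|20↦f(k): 20:20 10:10 5:5 4:4 2:2 1:1  a_20=42
n=21: 1·21 3·7 7·3 21·1  f→[1+3+7+21]=32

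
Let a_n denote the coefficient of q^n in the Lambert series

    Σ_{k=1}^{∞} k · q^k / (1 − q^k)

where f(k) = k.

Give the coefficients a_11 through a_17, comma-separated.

12, 28, 14, 24, 24, 31, 18

d|11:{11,1}  Σf=11+1=12
q^12  k|12↦f(k): 1:1 2:2 3:3 4:4 6:6 12:12  a_12=28
q^13  k|13↦f(k): 13:13 1:1  a_13=14
n=14: 14·1 7·2 2·7 1·14  f→[14+7+2+1]=24
d|15:{15,5,3,1}  Σf=15+5+3+1=24
d|16:{1,2,4,8,16}  Σf=1+2+4+8+16=31
d|17:{1,17}  Σf=1+17=18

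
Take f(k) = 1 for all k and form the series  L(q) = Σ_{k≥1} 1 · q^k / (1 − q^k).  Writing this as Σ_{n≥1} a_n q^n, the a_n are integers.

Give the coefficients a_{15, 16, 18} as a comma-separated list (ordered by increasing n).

[q^15] f(15)=1,f(5)=1,f(3)=1,f(1)=1 ⇒ 4
[q^16] f(16)=1,f(8)=1,f(4)=1,f(2)=1,f(1)=1 ⇒ 5
[q^18] f(18)=1,f(9)=1,f(6)=1,f(3)=1,f(2)=1,f(1)=1 ⇒ 6

4, 5, 6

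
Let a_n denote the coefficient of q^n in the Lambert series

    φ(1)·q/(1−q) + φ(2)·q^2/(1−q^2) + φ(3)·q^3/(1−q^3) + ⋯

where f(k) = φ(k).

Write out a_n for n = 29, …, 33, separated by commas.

[q^29] φ(29)=28,φ(1)=1 ⇒ 29
d|30:{30,15,10,6,5,3,2,1}  Σφ=8+8+4+2+4+2+1+1=30
q^31  k|31↦φ(k): 1:1 31:30  a_31=31
n=32: 32·1 16·2 8·4 4·8 2·16 1·32  φ→[16+8+4+2+1+1]=32
n=33: 33·1 11·3 3·11 1·33  φ→[20+10+2+1]=33

29, 30, 31, 32, 33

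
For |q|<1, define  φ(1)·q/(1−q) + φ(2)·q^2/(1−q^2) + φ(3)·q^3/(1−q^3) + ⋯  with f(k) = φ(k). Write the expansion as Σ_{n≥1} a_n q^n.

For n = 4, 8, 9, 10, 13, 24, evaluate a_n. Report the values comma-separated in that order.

d|4:{1,2,4}  Σφ=1+1+2=4
d|8:{8,4,2,1}  Σφ=4+2+1+1=8
d|9:{1,3,9}  Σφ=1+2+6=9
[q^10] φ(1)=1,φ(2)=1,φ(5)=4,φ(10)=4 ⇒ 10
q^13  k|13↦φ(k): 1:1 13:12  a_13=13
q^24  k|24↦φ(k): 1:1 2:1 3:2 4:2 6:2 8:4 12:4 24:8  a_24=24

4, 8, 9, 10, 13, 24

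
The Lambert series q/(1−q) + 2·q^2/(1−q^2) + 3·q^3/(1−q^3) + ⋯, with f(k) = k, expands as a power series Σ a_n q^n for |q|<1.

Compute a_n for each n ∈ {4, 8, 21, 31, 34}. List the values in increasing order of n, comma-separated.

d|4:{4,2,1}  Σf=4+2+1=7
[q^8] f(8)=8,f(4)=4,f(2)=2,f(1)=1 ⇒ 15
[q^21] f(21)=21,f(7)=7,f(3)=3,f(1)=1 ⇒ 32
q^31  k|31↦f(k): 31:31 1:1  a_31=32
n=34: 1·34 2·17 17·2 34·1  f→[1+2+17+34]=54

7, 15, 32, 32, 54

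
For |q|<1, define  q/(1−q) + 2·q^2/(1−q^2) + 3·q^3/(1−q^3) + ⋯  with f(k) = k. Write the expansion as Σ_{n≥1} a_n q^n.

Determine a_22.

[q^22] f(1)=1,f(2)=2,f(11)=11,f(22)=22 ⇒ 36

a_22 = 36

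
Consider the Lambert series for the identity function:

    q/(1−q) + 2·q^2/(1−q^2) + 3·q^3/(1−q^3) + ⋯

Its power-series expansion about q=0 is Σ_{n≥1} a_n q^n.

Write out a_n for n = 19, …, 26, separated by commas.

n=19: 19·1 1·19  f→[19+1]=20
q^20  k|20↦f(k): 20:20 10:10 5:5 4:4 2:2 1:1  a_20=42
q^21  k|21↦f(k): 1:1 3:3 7:7 21:21  a_21=32
[q^22] f(1)=1,f(2)=2,f(11)=11,f(22)=22 ⇒ 36
n=23: 23·1 1·23  f→[23+1]=24
d|24:{24,12,8,6,4,3,2,1}  Σf=24+12+8+6+4+3+2+1=60
q^25  k|25↦f(k): 1:1 5:5 25:25  a_25=31
[q^26] f(1)=1,f(2)=2,f(13)=13,f(26)=26 ⇒ 42

20, 42, 32, 36, 24, 60, 31, 42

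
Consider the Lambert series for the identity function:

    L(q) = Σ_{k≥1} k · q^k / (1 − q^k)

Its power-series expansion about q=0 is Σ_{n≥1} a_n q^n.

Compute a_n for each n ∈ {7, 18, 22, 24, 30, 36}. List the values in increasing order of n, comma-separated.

8, 39, 36, 60, 72, 91

[q^7] f(7)=7,f(1)=1 ⇒ 8
n=18: 18·1 9·2 6·3 3·6 2·9 1·18  f→[18+9+6+3+2+1]=39
q^22  k|22↦f(k): 22:22 11:11 2:2 1:1  a_22=36
n=24: 24·1 12·2 8·3 6·4 4·6 3·8 2·12 1·24  f→[24+12+8+6+4+3+2+1]=60
q^30  k|30↦f(k): 1:1 2:2 3:3 5:5 6:6 10:10 15:15 30:30  a_30=72
d|36:{1,2,3,4,6,9,12,18,36}  Σf=1+2+3+4+6+9+12+18+36=91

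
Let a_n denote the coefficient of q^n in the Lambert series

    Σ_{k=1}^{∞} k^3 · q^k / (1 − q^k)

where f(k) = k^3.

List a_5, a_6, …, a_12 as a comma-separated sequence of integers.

[q^5] f(5)=125,f(1)=1 ⇒ 126
[q^6] f(1)=1,f(2)=8,f(3)=27,f(6)=216 ⇒ 252
[q^7] f(7)=343,f(1)=1 ⇒ 344
d|8:{1,2,4,8}  Σf=1+8+64+512=585
q^9  k|9↦f(k): 1:1 3:27 9:729  a_9=757
n=10: 1·10 2·5 5·2 10·1  f→[1+8+125+1000]=1134
q^11  k|11↦f(k): 1:1 11:1331  a_11=1332
[q^12] f(12)=1728,f(6)=216,f(4)=64,f(3)=27,f(2)=8,f(1)=1 ⇒ 2044

126, 252, 344, 585, 757, 1134, 1332, 2044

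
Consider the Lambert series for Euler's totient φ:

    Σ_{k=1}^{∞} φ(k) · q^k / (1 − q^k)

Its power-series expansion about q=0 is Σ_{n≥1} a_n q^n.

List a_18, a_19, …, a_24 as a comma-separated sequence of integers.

[q^18] φ(18)=6,φ(9)=6,φ(6)=2,φ(3)=2,φ(2)=1,φ(1)=1 ⇒ 18
[q^19] φ(19)=18,φ(1)=1 ⇒ 19
n=20: 20·1 10·2 5·4 4·5 2·10 1·20  φ→[8+4+4+2+1+1]=20
[q^21] φ(1)=1,φ(3)=2,φ(7)=6,φ(21)=12 ⇒ 21
n=22: 22·1 11·2 2·11 1·22  φ→[10+10+1+1]=22
q^23  k|23↦φ(k): 1:1 23:22  a_23=23
n=24: 24·1 12·2 8·3 6·4 4·6 3·8 2·12 1·24  φ→[8+4+4+2+2+2+1+1]=24

18, 19, 20, 21, 22, 23, 24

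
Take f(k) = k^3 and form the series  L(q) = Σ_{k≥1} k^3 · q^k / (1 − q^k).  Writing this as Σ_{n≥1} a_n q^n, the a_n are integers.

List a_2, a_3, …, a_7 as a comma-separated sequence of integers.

d|2:{1,2}  Σf=1+8=9
[q^3] f(3)=27,f(1)=1 ⇒ 28
q^4  k|4↦f(k): 1:1 2:8 4:64  a_4=73
[q^5] f(1)=1,f(5)=125 ⇒ 126
n=6: 1·6 2·3 3·2 6·1  f→[1+8+27+216]=252
[q^7] f(7)=343,f(1)=1 ⇒ 344

9, 28, 73, 126, 252, 344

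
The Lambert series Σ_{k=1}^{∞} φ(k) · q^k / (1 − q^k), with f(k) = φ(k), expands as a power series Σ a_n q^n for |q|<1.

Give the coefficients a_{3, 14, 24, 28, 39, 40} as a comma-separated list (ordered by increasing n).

n=3: 1·3 3·1  φ→[1+2]=3
n=14: 14·1 7·2 2·7 1·14  φ→[6+6+1+1]=14
q^24  k|24↦φ(k): 24:8 12:4 8:4 6:2 4:2 3:2 2:1 1:1  a_24=24
[q^28] φ(1)=1,φ(2)=1,φ(4)=2,φ(7)=6,φ(14)=6,φ(28)=12 ⇒ 28
q^39  k|39↦φ(k): 39:24 13:12 3:2 1:1  a_39=39
q^40  k|40↦φ(k): 1:1 2:1 4:2 5:4 8:4 10:4 20:8 40:16  a_40=40

3, 14, 24, 28, 39, 40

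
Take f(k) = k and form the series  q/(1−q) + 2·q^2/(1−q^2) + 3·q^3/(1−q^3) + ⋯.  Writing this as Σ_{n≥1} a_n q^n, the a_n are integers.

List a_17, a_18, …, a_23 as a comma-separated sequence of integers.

d|17:{17,1}  Σf=17+1=18
q^18  k|18↦f(k): 1:1 2:2 3:3 6:6 9:9 18:18  a_18=39
q^19  k|19↦f(k): 19:19 1:1  a_19=20
n=20: 20·1 10·2 5·4 4·5 2·10 1·20  f→[20+10+5+4+2+1]=42
q^21  k|21↦f(k): 21:21 7:7 3:3 1:1  a_21=32
d|22:{22,11,2,1}  Σf=22+11+2+1=36
d|23:{23,1}  Σf=23+1=24

18, 39, 20, 42, 32, 36, 24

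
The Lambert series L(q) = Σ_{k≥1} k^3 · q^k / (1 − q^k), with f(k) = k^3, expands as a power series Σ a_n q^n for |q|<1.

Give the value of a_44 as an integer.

a_44 = 97236

n=44: 1·44 2·22 4·11 11·4 22·2 44·1  f→[1+8+64+1331+10648+85184]=97236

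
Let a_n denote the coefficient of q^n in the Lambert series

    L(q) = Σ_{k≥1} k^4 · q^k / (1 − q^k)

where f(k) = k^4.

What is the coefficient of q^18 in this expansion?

a_18 = 112931

[q^18] f(1)=1,f(2)=16,f(3)=81,f(6)=1296,f(9)=6561,f(18)=104976 ⇒ 112931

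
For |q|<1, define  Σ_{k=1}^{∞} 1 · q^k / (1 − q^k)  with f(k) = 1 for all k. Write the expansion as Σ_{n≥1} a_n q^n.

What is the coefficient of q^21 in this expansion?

a_21 = 4

n=21: 1·21 3·7 7·3 21·1  f→[1+1+1+1]=4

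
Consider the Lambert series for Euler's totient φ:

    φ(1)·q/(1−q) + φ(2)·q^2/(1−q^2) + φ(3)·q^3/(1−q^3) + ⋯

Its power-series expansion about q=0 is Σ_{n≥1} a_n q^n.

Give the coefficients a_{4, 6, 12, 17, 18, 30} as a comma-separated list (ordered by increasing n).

d|4:{1,2,4}  Σφ=1+1+2=4
d|6:{6,3,2,1}  Σφ=2+2+1+1=6
d|12:{12,6,4,3,2,1}  Σφ=4+2+2+2+1+1=12
[q^17] φ(1)=1,φ(17)=16 ⇒ 17
[q^18] φ(1)=1,φ(2)=1,φ(3)=2,φ(6)=2,φ(9)=6,φ(18)=6 ⇒ 18
q^30  k|30↦φ(k): 1:1 2:1 3:2 5:4 6:2 10:4 15:8 30:8  a_30=30

4, 6, 12, 17, 18, 30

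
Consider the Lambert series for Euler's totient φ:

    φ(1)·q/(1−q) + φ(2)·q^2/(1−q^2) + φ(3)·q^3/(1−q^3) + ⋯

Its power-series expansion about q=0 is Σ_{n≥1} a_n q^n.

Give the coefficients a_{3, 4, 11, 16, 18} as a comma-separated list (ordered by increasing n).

n=3: 1·3 3·1  φ→[1+2]=3
q^4  k|4↦φ(k): 4:2 2:1 1:1  a_4=4
q^11  k|11↦φ(k): 1:1 11:10  a_11=11
q^16  k|16↦φ(k): 1:1 2:1 4:2 8:4 16:8  a_16=16
[q^18] φ(18)=6,φ(9)=6,φ(6)=2,φ(3)=2,φ(2)=1,φ(1)=1 ⇒ 18

3, 4, 11, 16, 18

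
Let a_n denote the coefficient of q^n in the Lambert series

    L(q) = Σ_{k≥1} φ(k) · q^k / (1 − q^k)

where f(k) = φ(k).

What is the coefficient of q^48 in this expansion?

n=48: 48·1 24·2 16·3 12·4 8·6 6·8 4·12 3·16 2·24 1·48  φ→[16+8+8+4+4+2+2+2+1+1]=48

a_48 = 48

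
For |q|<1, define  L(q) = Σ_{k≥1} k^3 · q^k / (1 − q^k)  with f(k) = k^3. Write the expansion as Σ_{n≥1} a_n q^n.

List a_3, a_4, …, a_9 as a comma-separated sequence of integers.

[q^3] f(1)=1,f(3)=27 ⇒ 28
d|4:{1,2,4}  Σf=1+8+64=73
[q^5] f(1)=1,f(5)=125 ⇒ 126
q^6  k|6↦f(k): 1:1 2:8 3:27 6:216  a_6=252
n=7: 7·1 1·7  f→[343+1]=344
d|8:{8,4,2,1}  Σf=512+64+8+1=585
n=9: 9·1 3·3 1·9  f→[729+27+1]=757

28, 73, 126, 252, 344, 585, 757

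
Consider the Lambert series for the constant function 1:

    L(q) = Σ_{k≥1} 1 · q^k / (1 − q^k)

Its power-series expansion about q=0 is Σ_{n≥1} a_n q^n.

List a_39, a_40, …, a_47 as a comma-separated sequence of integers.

d|39:{39,13,3,1}  Σf=1+1+1+1=4
d|40:{40,20,10,8,5,4,2,1}  Σf=1+1+1+1+1+1+1+1=8
[q^41] f(41)=1,f(1)=1 ⇒ 2
[q^42] f(1)=1,f(2)=1,f(3)=1,f(6)=1,f(7)=1,f(14)=1,f(21)=1,f(42)=1 ⇒ 8
n=43: 1·43 43·1  f→[1+1]=2
[q^44] f(44)=1,f(22)=1,f(11)=1,f(4)=1,f(2)=1,f(1)=1 ⇒ 6
d|45:{45,15,9,5,3,1}  Σf=1+1+1+1+1+1=6
n=46: 1·46 2·23 23·2 46·1  f→[1+1+1+1]=4
q^47  k|47↦f(k): 47:1 1:1  a_47=2

4, 8, 2, 8, 2, 6, 6, 4, 2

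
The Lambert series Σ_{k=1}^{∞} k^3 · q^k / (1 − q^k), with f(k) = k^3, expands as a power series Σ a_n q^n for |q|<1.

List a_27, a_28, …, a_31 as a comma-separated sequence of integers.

20440, 25112, 24390, 31752, 29792

d|27:{1,3,9,27}  Σf=1+27+729+19683=20440
d|28:{1,2,4,7,14,28}  Σf=1+8+64+343+2744+21952=25112
d|29:{1,29}  Σf=1+24389=24390
q^30  k|30↦f(k): 1:1 2:8 3:27 5:125 6:216 10:1000 15:3375 30:27000  a_30=31752
[q^31] f(31)=29791,f(1)=1 ⇒ 29792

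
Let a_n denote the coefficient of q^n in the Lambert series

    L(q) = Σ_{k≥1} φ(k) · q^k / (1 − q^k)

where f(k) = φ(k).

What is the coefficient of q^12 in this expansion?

[q^12] φ(1)=1,φ(2)=1,φ(3)=2,φ(4)=2,φ(6)=2,φ(12)=4 ⇒ 12

a_12 = 12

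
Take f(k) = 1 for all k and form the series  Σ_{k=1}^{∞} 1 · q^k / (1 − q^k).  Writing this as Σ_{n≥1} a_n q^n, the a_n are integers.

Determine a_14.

[q^14] f(1)=1,f(2)=1,f(7)=1,f(14)=1 ⇒ 4

a_14 = 4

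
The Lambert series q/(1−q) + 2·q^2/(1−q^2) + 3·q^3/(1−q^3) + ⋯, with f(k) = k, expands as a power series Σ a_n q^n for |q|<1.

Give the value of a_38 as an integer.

a_38 = 60

n=38: 1·38 2·19 19·2 38·1  f→[1+2+19+38]=60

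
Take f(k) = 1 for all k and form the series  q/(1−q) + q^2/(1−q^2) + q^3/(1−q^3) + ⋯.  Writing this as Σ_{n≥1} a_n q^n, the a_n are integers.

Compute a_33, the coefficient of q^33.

[q^33] f(1)=1,f(3)=1,f(11)=1,f(33)=1 ⇒ 4

a_33 = 4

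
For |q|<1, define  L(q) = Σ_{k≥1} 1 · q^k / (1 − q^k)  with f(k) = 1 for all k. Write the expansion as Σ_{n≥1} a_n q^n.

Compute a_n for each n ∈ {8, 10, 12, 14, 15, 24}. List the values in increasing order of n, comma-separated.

4, 4, 6, 4, 4, 8

[q^8] f(8)=1,f(4)=1,f(2)=1,f(1)=1 ⇒ 4
[q^10] f(10)=1,f(5)=1,f(2)=1,f(1)=1 ⇒ 4
[q^12] f(1)=1,f(2)=1,f(3)=1,f(4)=1,f(6)=1,f(12)=1 ⇒ 6
n=14: 14·1 7·2 2·7 1·14  f→[1+1+1+1]=4
[q^15] f(1)=1,f(3)=1,f(5)=1,f(15)=1 ⇒ 4
q^24  k|24↦f(k): 24:1 12:1 8:1 6:1 4:1 3:1 2:1 1:1  a_24=8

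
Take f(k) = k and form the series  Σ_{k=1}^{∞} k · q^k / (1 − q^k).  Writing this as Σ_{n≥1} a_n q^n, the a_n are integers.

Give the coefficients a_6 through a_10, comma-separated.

12, 8, 15, 13, 18

[q^6] f(6)=6,f(3)=3,f(2)=2,f(1)=1 ⇒ 12
d|7:{7,1}  Σf=7+1=8
[q^8] f(1)=1,f(2)=2,f(4)=4,f(8)=8 ⇒ 15
[q^9] f(1)=1,f(3)=3,f(9)=9 ⇒ 13
[q^10] f(1)=1,f(2)=2,f(5)=5,f(10)=10 ⇒ 18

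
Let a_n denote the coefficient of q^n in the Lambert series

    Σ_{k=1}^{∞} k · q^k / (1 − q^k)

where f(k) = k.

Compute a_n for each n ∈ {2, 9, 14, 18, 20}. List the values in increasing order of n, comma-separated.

d|2:{2,1}  Σf=2+1=3
n=9: 9·1 3·3 1·9  f→[9+3+1]=13
[q^14] f(1)=1,f(2)=2,f(7)=7,f(14)=14 ⇒ 24
d|18:{1,2,3,6,9,18}  Σf=1+2+3+6+9+18=39
d|20:{1,2,4,5,10,20}  Σf=1+2+4+5+10+20=42

3, 13, 24, 39, 42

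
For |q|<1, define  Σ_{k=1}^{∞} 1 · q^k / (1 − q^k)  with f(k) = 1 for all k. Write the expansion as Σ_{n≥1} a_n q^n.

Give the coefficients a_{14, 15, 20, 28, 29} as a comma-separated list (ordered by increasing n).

4, 4, 6, 6, 2

d|14:{1,2,7,14}  Σf=1+1+1+1=4
d|15:{1,3,5,15}  Σf=1+1+1+1=4
q^20  k|20↦f(k): 20:1 10:1 5:1 4:1 2:1 1:1  a_20=6
q^28  k|28↦f(k): 28:1 14:1 7:1 4:1 2:1 1:1  a_28=6
[q^29] f(1)=1,f(29)=1 ⇒ 2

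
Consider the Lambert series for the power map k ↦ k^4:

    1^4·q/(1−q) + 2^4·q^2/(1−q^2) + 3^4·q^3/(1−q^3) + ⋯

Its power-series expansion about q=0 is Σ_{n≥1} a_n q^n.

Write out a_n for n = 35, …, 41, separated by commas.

1503652, 1813539, 1874162, 2215474, 2342084, 2734994, 2825762

n=35: 35·1 7·5 5·7 1·35  f→[1500625+2401+625+1]=1503652
q^36  k|36↦f(k): 1:1 2:16 3:81 4:256 6:1296 9:6561 12:20736 18:104976 36:1679616  a_36=1813539
n=37: 37·1 1·37  f→[1874161+1]=1874162
n=38: 1·38 2·19 19·2 38·1  f→[1+16+130321+2085136]=2215474
[q^39] f(39)=2313441,f(13)=28561,f(3)=81,f(1)=1 ⇒ 2342084
q^40  k|40↦f(k): 1:1 2:16 4:256 5:625 8:4096 10:10000 20:160000 40:2560000  a_40=2734994
d|41:{1,41}  Σf=1+2825761=2825762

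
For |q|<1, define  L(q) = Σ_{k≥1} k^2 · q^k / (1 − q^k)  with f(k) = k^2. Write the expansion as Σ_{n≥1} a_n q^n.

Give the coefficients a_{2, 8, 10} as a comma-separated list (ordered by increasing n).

q^2  k|2↦f(k): 1:1 2:4  a_2=5
d|8:{1,2,4,8}  Σf=1+4+16+64=85
q^10  k|10↦f(k): 10:100 5:25 2:4 1:1  a_10=130

5, 85, 130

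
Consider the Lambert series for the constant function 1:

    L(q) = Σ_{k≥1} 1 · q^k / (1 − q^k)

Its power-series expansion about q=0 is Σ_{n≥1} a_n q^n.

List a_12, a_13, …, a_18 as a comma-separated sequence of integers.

[q^12] f(1)=1,f(2)=1,f(3)=1,f(4)=1,f(6)=1,f(12)=1 ⇒ 6
[q^13] f(13)=1,f(1)=1 ⇒ 2
[q^14] f(14)=1,f(7)=1,f(2)=1,f(1)=1 ⇒ 4
[q^15] f(15)=1,f(5)=1,f(3)=1,f(1)=1 ⇒ 4
q^16  k|16↦f(k): 16:1 8:1 4:1 2:1 1:1  a_16=5
n=17: 1·17 17·1  f→[1+1]=2
[q^18] f(18)=1,f(9)=1,f(6)=1,f(3)=1,f(2)=1,f(1)=1 ⇒ 6

6, 2, 4, 4, 5, 2, 6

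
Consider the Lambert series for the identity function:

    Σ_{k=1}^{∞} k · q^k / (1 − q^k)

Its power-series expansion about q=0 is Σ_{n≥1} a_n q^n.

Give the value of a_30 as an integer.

[q^30] f(1)=1,f(2)=2,f(3)=3,f(5)=5,f(6)=6,f(10)=10,f(15)=15,f(30)=30 ⇒ 72

a_30 = 72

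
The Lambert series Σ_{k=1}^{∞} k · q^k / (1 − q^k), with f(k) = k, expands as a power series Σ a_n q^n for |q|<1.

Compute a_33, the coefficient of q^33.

q^33  k|33↦f(k): 1:1 3:3 11:11 33:33  a_33=48

a_33 = 48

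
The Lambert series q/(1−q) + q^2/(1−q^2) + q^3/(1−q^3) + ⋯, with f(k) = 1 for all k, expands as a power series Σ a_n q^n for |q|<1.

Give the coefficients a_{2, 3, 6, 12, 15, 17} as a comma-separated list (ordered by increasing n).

2, 2, 4, 6, 4, 2

[q^2] f(2)=1,f(1)=1 ⇒ 2
[q^3] f(1)=1,f(3)=1 ⇒ 2
q^6  k|6↦f(k): 6:1 3:1 2:1 1:1  a_6=4
q^12  k|12↦f(k): 1:1 2:1 3:1 4:1 6:1 12:1  a_12=6
q^15  k|15↦f(k): 1:1 3:1 5:1 15:1  a_15=4
n=17: 17·1 1·17  f→[1+1]=2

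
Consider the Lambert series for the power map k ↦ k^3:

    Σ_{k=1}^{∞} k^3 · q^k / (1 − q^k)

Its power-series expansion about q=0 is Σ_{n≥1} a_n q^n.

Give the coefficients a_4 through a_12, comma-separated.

[q^4] f(1)=1,f(2)=8,f(4)=64 ⇒ 73
d|5:{1,5}  Σf=1+125=126
[q^6] f(6)=216,f(3)=27,f(2)=8,f(1)=1 ⇒ 252
q^7  k|7↦f(k): 7:343 1:1  a_7=344
n=8: 8·1 4·2 2·4 1·8  f→[512+64+8+1]=585
q^9  k|9↦f(k): 1:1 3:27 9:729  a_9=757
n=10: 10·1 5·2 2·5 1·10  f→[1000+125+8+1]=1134
[q^11] f(11)=1331,f(1)=1 ⇒ 1332
d|12:{1,2,3,4,6,12}  Σf=1+8+27+64+216+1728=2044

73, 126, 252, 344, 585, 757, 1134, 1332, 2044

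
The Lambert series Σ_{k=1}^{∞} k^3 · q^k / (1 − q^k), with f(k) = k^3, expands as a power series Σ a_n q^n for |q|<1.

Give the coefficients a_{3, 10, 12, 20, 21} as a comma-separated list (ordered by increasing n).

q^3  k|3↦f(k): 3:27 1:1  a_3=28
q^10  k|10↦f(k): 1:1 2:8 5:125 10:1000  a_10=1134
q^12  k|12↦f(k): 1:1 2:8 3:27 4:64 6:216 12:1728  a_12=2044
d|20:{20,10,5,4,2,1}  Σf=8000+1000+125+64+8+1=9198
q^21  k|21↦f(k): 1:1 3:27 7:343 21:9261  a_21=9632

28, 1134, 2044, 9198, 9632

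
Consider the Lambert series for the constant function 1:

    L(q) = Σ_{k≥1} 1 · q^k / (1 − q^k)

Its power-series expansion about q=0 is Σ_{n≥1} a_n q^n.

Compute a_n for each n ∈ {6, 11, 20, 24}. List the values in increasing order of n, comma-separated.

d|6:{1,2,3,6}  Σf=1+1+1+1=4
[q^11] f(1)=1,f(11)=1 ⇒ 2
q^20  k|20↦f(k): 1:1 2:1 4:1 5:1 10:1 20:1  a_20=6
d|24:{1,2,3,4,6,8,12,24}  Σf=1+1+1+1+1+1+1+1=8

4, 2, 6, 8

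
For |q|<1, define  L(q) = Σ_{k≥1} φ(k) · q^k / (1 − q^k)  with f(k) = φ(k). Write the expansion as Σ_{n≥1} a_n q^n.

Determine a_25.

n=25: 25·1 5·5 1·25  φ→[20+4+1]=25

a_25 = 25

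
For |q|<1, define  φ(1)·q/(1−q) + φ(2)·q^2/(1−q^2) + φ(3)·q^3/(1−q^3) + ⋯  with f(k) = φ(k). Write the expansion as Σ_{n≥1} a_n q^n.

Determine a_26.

q^26  k|26↦φ(k): 1:1 2:1 13:12 26:12  a_26=26

a_26 = 26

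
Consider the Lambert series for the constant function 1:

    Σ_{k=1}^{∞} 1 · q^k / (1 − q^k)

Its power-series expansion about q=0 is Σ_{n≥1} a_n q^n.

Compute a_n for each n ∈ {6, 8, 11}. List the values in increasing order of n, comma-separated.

q^6  k|6↦f(k): 1:1 2:1 3:1 6:1  a_6=4
q^8  k|8↦f(k): 8:1 4:1 2:1 1:1  a_8=4
[q^11] f(1)=1,f(11)=1 ⇒ 2

4, 4, 2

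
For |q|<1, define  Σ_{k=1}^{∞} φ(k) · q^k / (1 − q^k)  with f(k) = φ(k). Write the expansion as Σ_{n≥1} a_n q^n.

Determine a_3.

q^3  k|3↦φ(k): 1:1 3:2  a_3=3

a_3 = 3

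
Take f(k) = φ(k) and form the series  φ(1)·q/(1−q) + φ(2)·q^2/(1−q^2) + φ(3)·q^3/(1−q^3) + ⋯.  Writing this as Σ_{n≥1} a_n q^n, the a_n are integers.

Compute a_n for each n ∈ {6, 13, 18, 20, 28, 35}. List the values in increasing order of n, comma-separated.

[q^6] φ(1)=1,φ(2)=1,φ(3)=2,φ(6)=2 ⇒ 6
d|13:{13,1}  Σφ=12+1=13
q^18  k|18↦φ(k): 1:1 2:1 3:2 6:2 9:6 18:6  a_18=18
d|20:{20,10,5,4,2,1}  Σφ=8+4+4+2+1+1=20
[q^28] φ(1)=1,φ(2)=1,φ(4)=2,φ(7)=6,φ(14)=6,φ(28)=12 ⇒ 28
n=35: 35·1 7·5 5·7 1·35  φ→[24+6+4+1]=35

6, 13, 18, 20, 28, 35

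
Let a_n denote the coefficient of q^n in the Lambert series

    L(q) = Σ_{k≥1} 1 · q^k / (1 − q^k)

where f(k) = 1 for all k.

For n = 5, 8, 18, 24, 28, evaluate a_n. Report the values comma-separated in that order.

d|5:{5,1}  Σf=1+1=2
q^8  k|8↦f(k): 8:1 4:1 2:1 1:1  a_8=4
q^18  k|18↦f(k): 18:1 9:1 6:1 3:1 2:1 1:1  a_18=6
d|24:{24,12,8,6,4,3,2,1}  Σf=1+1+1+1+1+1+1+1=8
[q^28] f(28)=1,f(14)=1,f(7)=1,f(4)=1,f(2)=1,f(1)=1 ⇒ 6

2, 4, 6, 8, 6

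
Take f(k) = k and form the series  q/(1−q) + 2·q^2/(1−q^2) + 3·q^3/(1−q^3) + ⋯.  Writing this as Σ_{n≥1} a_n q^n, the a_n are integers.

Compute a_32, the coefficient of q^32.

a_32 = 63

d|32:{32,16,8,4,2,1}  Σf=32+16+8+4+2+1=63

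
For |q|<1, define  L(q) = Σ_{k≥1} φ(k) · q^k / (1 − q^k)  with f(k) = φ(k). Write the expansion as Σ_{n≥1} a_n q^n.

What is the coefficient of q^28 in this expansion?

[q^28] φ(28)=12,φ(14)=6,φ(7)=6,φ(4)=2,φ(2)=1,φ(1)=1 ⇒ 28

a_28 = 28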